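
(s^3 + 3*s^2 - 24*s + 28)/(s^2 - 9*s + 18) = (s^3 + 3*s^2 - 24*s + 28)/(s^2 - 9*s + 18)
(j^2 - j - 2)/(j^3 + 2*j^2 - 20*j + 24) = (j + 1)/(j^2 + 4*j - 12)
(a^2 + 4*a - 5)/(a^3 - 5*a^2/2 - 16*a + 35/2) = 2*(a + 5)/(2*a^2 - 3*a - 35)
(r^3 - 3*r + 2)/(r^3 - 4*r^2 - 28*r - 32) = (r^2 - 2*r + 1)/(r^2 - 6*r - 16)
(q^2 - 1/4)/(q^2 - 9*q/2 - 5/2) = (q - 1/2)/(q - 5)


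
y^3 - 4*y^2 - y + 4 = (y - 4)*(y - 1)*(y + 1)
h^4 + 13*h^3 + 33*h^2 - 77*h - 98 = (h - 2)*(h + 1)*(h + 7)^2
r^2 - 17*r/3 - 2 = (r - 6)*(r + 1/3)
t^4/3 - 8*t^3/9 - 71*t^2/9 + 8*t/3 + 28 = (t/3 + 1)*(t - 6)*(t - 2)*(t + 7/3)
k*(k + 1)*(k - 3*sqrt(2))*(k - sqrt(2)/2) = k^4 - 7*sqrt(2)*k^3/2 + k^3 - 7*sqrt(2)*k^2/2 + 3*k^2 + 3*k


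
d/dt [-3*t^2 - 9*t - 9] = -6*t - 9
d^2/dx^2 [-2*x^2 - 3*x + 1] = -4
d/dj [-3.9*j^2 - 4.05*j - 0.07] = -7.8*j - 4.05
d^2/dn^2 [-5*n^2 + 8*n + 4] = -10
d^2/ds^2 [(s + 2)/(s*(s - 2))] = 2*(s^3 + 6*s^2 - 12*s + 8)/(s^3*(s^3 - 6*s^2 + 12*s - 8))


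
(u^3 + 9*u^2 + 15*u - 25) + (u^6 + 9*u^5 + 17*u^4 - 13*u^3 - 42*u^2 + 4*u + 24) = u^6 + 9*u^5 + 17*u^4 - 12*u^3 - 33*u^2 + 19*u - 1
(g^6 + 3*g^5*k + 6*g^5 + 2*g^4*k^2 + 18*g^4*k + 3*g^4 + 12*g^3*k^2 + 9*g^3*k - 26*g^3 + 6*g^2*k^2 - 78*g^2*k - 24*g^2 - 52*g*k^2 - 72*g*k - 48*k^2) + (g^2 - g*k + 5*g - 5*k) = g^6 + 3*g^5*k + 6*g^5 + 2*g^4*k^2 + 18*g^4*k + 3*g^4 + 12*g^3*k^2 + 9*g^3*k - 26*g^3 + 6*g^2*k^2 - 78*g^2*k - 23*g^2 - 52*g*k^2 - 73*g*k + 5*g - 48*k^2 - 5*k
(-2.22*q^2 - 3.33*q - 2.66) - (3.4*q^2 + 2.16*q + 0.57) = -5.62*q^2 - 5.49*q - 3.23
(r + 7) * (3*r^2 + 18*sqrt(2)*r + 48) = 3*r^3 + 21*r^2 + 18*sqrt(2)*r^2 + 48*r + 126*sqrt(2)*r + 336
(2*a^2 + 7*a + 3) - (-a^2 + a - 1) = 3*a^2 + 6*a + 4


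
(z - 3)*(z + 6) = z^2 + 3*z - 18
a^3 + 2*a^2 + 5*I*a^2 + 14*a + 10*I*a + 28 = (a + 2)*(a - 2*I)*(a + 7*I)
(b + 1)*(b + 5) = b^2 + 6*b + 5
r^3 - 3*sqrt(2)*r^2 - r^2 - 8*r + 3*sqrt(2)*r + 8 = (r - 1)*(r - 4*sqrt(2))*(r + sqrt(2))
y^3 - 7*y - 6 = (y - 3)*(y + 1)*(y + 2)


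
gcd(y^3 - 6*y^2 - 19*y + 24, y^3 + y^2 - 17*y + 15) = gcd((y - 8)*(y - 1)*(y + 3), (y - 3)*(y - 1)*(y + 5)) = y - 1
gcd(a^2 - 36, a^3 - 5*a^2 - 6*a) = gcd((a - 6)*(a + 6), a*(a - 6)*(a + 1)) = a - 6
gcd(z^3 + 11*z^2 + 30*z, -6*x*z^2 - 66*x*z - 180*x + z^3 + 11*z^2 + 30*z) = z^2 + 11*z + 30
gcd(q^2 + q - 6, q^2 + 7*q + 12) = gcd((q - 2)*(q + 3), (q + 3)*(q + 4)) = q + 3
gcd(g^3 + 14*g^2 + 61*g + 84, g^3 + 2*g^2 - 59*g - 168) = g^2 + 10*g + 21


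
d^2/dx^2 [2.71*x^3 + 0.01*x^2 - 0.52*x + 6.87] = 16.26*x + 0.02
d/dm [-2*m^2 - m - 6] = -4*m - 1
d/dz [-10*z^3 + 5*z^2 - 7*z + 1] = -30*z^2 + 10*z - 7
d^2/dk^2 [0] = 0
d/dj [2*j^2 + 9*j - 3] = 4*j + 9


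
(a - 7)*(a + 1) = a^2 - 6*a - 7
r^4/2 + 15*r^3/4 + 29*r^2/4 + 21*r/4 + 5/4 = (r/2 + 1/2)*(r + 1/2)*(r + 1)*(r + 5)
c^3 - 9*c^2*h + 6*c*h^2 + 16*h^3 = (c - 8*h)*(c - 2*h)*(c + h)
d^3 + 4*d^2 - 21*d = d*(d - 3)*(d + 7)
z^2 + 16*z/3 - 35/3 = (z - 5/3)*(z + 7)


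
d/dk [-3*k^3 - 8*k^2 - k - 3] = -9*k^2 - 16*k - 1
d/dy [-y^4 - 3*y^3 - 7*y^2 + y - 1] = -4*y^3 - 9*y^2 - 14*y + 1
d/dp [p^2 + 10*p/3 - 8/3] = 2*p + 10/3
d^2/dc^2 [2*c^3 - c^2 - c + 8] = 12*c - 2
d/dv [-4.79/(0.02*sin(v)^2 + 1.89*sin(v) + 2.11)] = (0.1916*sin(v) + 9.0531)*cos(v)/(0.02*sin(v)^2 + 1.89*sin(v) + 2.11)^2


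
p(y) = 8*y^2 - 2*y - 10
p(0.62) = -8.16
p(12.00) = 1118.00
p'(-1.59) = -27.44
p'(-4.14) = -68.24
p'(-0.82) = -15.12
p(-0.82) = -2.98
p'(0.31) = 2.96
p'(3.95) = 61.20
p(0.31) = -9.85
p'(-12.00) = -194.00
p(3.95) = 106.92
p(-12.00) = 1166.00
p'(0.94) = 13.04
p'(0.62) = 7.92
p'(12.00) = 190.00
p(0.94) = -4.81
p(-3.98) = 124.68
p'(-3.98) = -65.68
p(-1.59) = 13.40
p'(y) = 16*y - 2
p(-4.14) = 135.40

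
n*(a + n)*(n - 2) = a*n^2 - 2*a*n + n^3 - 2*n^2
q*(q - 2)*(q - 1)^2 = q^4 - 4*q^3 + 5*q^2 - 2*q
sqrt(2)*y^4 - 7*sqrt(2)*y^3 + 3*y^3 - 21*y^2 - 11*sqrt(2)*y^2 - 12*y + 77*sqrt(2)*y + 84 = (y - 7)*(y - 2*sqrt(2))*(y + 3*sqrt(2))*(sqrt(2)*y + 1)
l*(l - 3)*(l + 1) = l^3 - 2*l^2 - 3*l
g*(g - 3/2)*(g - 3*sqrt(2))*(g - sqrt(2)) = g^4 - 4*sqrt(2)*g^3 - 3*g^3/2 + 6*g^2 + 6*sqrt(2)*g^2 - 9*g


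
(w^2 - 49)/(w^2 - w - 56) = (w - 7)/(w - 8)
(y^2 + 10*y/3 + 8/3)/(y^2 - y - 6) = (y + 4/3)/(y - 3)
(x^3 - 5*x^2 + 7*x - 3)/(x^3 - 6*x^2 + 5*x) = (x^2 - 4*x + 3)/(x*(x - 5))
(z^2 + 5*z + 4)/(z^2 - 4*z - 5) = (z + 4)/(z - 5)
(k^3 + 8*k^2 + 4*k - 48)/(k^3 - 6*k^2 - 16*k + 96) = (k^2 + 4*k - 12)/(k^2 - 10*k + 24)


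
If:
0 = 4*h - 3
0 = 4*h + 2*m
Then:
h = 3/4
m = -3/2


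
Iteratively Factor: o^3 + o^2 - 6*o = (o + 3)*(o^2 - 2*o) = (o - 2)*(o + 3)*(o)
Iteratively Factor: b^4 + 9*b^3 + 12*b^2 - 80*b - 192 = (b + 4)*(b^3 + 5*b^2 - 8*b - 48) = (b + 4)^2*(b^2 + b - 12) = (b - 3)*(b + 4)^2*(b + 4)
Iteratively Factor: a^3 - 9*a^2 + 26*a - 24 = (a - 3)*(a^2 - 6*a + 8) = (a - 4)*(a - 3)*(a - 2)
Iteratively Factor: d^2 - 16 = (d + 4)*(d - 4)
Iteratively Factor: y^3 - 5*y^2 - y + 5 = (y + 1)*(y^2 - 6*y + 5) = (y - 5)*(y + 1)*(y - 1)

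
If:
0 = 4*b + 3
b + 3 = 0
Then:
No Solution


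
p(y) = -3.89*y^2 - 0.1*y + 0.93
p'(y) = -7.78*y - 0.1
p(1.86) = -12.71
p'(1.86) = -14.57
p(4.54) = -79.70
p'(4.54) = -35.42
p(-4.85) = -90.09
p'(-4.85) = 37.63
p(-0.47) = 0.12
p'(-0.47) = 3.56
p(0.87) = -2.10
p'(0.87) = -6.87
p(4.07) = -63.91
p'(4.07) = -31.76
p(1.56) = -8.69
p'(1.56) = -12.24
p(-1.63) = -9.24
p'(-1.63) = 12.58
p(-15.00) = -872.82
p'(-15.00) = 116.60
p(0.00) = 0.93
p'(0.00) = -0.10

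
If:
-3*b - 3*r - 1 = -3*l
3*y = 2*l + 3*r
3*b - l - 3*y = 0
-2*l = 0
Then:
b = -1/6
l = 0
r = -1/6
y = -1/6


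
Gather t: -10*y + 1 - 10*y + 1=2 - 20*y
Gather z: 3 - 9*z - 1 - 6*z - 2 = -15*z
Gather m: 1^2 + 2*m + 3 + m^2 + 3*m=m^2 + 5*m + 4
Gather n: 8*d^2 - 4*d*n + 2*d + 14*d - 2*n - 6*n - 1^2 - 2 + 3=8*d^2 + 16*d + n*(-4*d - 8)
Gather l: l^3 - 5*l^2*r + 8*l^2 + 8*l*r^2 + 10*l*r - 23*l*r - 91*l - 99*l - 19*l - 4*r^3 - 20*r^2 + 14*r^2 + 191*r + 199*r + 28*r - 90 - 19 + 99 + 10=l^3 + l^2*(8 - 5*r) + l*(8*r^2 - 13*r - 209) - 4*r^3 - 6*r^2 + 418*r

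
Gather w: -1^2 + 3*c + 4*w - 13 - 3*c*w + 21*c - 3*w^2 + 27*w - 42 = 24*c - 3*w^2 + w*(31 - 3*c) - 56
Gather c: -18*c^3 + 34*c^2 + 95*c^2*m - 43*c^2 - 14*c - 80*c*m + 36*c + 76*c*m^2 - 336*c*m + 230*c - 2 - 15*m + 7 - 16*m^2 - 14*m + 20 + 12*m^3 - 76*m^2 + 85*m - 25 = -18*c^3 + c^2*(95*m - 9) + c*(76*m^2 - 416*m + 252) + 12*m^3 - 92*m^2 + 56*m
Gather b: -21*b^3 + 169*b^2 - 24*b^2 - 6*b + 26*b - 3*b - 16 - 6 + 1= -21*b^3 + 145*b^2 + 17*b - 21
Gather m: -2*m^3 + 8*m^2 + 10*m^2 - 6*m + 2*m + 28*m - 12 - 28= -2*m^3 + 18*m^2 + 24*m - 40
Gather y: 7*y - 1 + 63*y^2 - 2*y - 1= 63*y^2 + 5*y - 2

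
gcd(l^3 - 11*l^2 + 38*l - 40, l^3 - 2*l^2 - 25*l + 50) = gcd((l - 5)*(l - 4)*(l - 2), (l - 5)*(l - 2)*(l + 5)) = l^2 - 7*l + 10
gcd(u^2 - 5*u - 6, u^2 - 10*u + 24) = u - 6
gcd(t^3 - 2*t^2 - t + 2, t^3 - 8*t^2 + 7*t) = t - 1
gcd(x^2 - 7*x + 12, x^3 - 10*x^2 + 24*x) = x - 4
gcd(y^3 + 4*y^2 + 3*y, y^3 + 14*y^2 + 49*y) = y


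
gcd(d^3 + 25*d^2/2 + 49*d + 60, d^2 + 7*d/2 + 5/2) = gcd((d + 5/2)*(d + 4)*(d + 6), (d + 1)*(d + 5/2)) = d + 5/2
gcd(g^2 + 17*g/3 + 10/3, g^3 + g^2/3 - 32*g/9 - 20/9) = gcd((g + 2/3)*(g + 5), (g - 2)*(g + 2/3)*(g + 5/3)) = g + 2/3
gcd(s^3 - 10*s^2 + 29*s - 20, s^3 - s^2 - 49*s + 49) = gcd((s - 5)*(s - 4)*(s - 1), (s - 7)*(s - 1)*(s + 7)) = s - 1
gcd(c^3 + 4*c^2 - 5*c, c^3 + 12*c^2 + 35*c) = c^2 + 5*c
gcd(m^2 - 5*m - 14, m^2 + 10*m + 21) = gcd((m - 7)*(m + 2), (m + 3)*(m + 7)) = 1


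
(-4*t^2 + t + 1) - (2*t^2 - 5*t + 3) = -6*t^2 + 6*t - 2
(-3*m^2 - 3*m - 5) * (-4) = 12*m^2 + 12*m + 20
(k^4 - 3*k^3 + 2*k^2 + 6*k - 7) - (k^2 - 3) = k^4 - 3*k^3 + k^2 + 6*k - 4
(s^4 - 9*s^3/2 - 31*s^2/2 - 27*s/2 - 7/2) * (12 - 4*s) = -4*s^5 + 30*s^4 + 8*s^3 - 132*s^2 - 148*s - 42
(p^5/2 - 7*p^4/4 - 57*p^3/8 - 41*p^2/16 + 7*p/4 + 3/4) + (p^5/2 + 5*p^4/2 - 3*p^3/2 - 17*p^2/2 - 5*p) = p^5 + 3*p^4/4 - 69*p^3/8 - 177*p^2/16 - 13*p/4 + 3/4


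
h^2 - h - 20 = (h - 5)*(h + 4)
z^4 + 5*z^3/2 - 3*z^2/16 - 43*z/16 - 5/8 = (z - 1)*(z + 1/4)*(z + 5/4)*(z + 2)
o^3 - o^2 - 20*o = o*(o - 5)*(o + 4)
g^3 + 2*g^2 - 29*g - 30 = (g - 5)*(g + 1)*(g + 6)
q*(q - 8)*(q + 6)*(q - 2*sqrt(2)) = q^4 - 2*sqrt(2)*q^3 - 2*q^3 - 48*q^2 + 4*sqrt(2)*q^2 + 96*sqrt(2)*q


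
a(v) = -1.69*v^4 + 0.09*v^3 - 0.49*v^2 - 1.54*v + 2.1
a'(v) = -6.76*v^3 + 0.27*v^2 - 0.98*v - 1.54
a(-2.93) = -124.41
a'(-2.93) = 173.69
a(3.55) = -273.93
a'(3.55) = -304.05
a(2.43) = -62.17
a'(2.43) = -99.33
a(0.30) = 1.58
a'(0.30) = -1.99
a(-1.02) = 1.24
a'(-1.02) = 6.91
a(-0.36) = 2.56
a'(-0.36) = -0.84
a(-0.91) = 1.87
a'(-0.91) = 4.67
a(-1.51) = -5.79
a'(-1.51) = 23.83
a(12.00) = -34975.26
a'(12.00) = -11655.70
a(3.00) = -141.39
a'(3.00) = -184.57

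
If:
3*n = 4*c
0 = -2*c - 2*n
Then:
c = 0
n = 0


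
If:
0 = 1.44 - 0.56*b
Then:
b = 2.57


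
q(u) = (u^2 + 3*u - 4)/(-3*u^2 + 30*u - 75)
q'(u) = (2*u + 3)/(-3*u^2 + 30*u - 75) + (6*u - 30)*(u^2 + 3*u - 4)/(-3*u^2 + 30*u - 75)^2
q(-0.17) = 0.06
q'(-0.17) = -0.01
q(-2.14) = 0.04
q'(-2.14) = 0.02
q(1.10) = -0.01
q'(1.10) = -0.12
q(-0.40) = 0.06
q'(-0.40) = -0.00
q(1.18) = -0.02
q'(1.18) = -0.13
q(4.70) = -119.22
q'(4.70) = -840.74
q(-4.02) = -0.00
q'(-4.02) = 0.02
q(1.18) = -0.02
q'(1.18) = -0.13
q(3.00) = -1.17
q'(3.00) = -1.92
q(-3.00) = 0.02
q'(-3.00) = 0.02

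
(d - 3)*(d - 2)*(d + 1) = d^3 - 4*d^2 + d + 6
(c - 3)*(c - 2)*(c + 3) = c^3 - 2*c^2 - 9*c + 18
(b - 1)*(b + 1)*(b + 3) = b^3 + 3*b^2 - b - 3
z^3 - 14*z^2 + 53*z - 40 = (z - 8)*(z - 5)*(z - 1)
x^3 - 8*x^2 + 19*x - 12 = (x - 4)*(x - 3)*(x - 1)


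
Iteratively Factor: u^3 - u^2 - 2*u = (u - 2)*(u^2 + u) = u*(u - 2)*(u + 1)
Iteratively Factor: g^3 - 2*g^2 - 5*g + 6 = (g - 3)*(g^2 + g - 2) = (g - 3)*(g - 1)*(g + 2)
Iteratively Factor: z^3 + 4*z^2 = (z)*(z^2 + 4*z) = z^2*(z + 4)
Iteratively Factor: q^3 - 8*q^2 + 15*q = (q - 5)*(q^2 - 3*q) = (q - 5)*(q - 3)*(q)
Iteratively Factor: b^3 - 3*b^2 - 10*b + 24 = (b - 4)*(b^2 + b - 6) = (b - 4)*(b + 3)*(b - 2)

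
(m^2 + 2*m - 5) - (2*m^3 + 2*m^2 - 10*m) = -2*m^3 - m^2 + 12*m - 5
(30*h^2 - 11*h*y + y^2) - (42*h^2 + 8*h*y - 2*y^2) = -12*h^2 - 19*h*y + 3*y^2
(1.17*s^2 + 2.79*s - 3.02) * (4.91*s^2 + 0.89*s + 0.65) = 5.7447*s^4 + 14.7402*s^3 - 11.5846*s^2 - 0.8743*s - 1.963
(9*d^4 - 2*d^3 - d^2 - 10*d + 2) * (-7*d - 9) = -63*d^5 - 67*d^4 + 25*d^3 + 79*d^2 + 76*d - 18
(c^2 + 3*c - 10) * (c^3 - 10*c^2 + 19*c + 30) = c^5 - 7*c^4 - 21*c^3 + 187*c^2 - 100*c - 300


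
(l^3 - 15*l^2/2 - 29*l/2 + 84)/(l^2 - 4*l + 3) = (l^2 - 9*l/2 - 28)/(l - 1)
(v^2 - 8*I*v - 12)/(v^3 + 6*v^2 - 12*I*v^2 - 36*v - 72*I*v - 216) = (v - 2*I)/(v^2 + 6*v*(1 - I) - 36*I)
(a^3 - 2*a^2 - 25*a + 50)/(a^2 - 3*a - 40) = (a^2 - 7*a + 10)/(a - 8)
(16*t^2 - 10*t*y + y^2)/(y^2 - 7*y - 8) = (-16*t^2 + 10*t*y - y^2)/(-y^2 + 7*y + 8)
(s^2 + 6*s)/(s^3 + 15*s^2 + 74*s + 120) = s/(s^2 + 9*s + 20)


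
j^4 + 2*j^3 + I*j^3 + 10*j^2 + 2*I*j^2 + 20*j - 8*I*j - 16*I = (j + 2)*(j - 2*I)*(j - I)*(j + 4*I)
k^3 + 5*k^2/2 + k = k*(k + 1/2)*(k + 2)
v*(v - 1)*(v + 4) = v^3 + 3*v^2 - 4*v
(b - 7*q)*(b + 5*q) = b^2 - 2*b*q - 35*q^2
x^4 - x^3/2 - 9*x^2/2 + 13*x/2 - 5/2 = (x - 1)^3*(x + 5/2)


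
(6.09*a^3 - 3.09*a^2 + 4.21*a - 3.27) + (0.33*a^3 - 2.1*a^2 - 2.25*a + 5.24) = 6.42*a^3 - 5.19*a^2 + 1.96*a + 1.97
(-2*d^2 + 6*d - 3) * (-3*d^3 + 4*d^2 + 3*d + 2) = 6*d^5 - 26*d^4 + 27*d^3 + 2*d^2 + 3*d - 6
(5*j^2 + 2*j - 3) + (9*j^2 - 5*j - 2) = 14*j^2 - 3*j - 5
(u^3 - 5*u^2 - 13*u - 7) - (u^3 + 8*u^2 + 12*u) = -13*u^2 - 25*u - 7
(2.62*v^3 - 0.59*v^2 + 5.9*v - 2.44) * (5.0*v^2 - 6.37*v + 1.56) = 13.1*v^5 - 19.6394*v^4 + 37.3455*v^3 - 50.7034*v^2 + 24.7468*v - 3.8064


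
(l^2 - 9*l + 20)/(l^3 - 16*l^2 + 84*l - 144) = (l - 5)/(l^2 - 12*l + 36)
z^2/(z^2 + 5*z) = z/(z + 5)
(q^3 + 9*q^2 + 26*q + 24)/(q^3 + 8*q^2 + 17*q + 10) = (q^2 + 7*q + 12)/(q^2 + 6*q + 5)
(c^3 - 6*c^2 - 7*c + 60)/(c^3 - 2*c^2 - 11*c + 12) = (c - 5)/(c - 1)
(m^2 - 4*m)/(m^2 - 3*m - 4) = m/(m + 1)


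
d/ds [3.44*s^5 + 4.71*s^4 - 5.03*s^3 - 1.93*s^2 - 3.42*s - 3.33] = 17.2*s^4 + 18.84*s^3 - 15.09*s^2 - 3.86*s - 3.42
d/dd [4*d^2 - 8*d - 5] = 8*d - 8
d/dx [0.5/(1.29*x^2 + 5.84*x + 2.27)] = (-1.29*x - 2.92)/(1.29*x^2 + 5.84*x + 2.27)^2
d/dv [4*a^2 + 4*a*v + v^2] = 4*a + 2*v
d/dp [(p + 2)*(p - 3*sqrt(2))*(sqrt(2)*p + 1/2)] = 3*sqrt(2)*p^2 - 11*p + 4*sqrt(2)*p - 11 - 3*sqrt(2)/2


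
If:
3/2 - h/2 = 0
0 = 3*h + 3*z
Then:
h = 3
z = -3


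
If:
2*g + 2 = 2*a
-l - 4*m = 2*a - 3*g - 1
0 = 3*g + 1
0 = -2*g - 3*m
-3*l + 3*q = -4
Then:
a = 2/3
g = -1/3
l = -20/9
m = 2/9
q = -32/9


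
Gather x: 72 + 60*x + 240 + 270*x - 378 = 330*x - 66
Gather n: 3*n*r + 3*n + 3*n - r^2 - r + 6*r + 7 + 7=n*(3*r + 6) - r^2 + 5*r + 14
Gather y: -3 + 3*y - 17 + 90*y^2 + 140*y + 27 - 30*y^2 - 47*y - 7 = 60*y^2 + 96*y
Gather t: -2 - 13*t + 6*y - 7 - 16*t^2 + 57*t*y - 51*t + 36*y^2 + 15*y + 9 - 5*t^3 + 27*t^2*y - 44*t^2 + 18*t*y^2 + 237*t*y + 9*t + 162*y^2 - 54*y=-5*t^3 + t^2*(27*y - 60) + t*(18*y^2 + 294*y - 55) + 198*y^2 - 33*y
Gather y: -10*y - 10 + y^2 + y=y^2 - 9*y - 10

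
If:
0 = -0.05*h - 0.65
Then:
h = -13.00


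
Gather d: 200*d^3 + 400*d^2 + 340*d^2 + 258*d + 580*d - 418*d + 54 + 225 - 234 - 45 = 200*d^3 + 740*d^2 + 420*d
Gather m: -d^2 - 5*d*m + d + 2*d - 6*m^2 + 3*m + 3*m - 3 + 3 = -d^2 + 3*d - 6*m^2 + m*(6 - 5*d)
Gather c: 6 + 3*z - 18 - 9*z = -6*z - 12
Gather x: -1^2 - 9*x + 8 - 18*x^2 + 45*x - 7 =-18*x^2 + 36*x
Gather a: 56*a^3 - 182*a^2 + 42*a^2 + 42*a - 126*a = 56*a^3 - 140*a^2 - 84*a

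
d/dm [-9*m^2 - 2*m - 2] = -18*m - 2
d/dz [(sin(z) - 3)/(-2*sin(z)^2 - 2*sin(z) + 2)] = (sin(z)^2 - 6*sin(z) - 2)*cos(z)/(2*(sin(z) - cos(z)^2)^2)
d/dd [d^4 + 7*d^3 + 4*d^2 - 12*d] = 4*d^3 + 21*d^2 + 8*d - 12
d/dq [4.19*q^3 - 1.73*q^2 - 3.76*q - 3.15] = 12.57*q^2 - 3.46*q - 3.76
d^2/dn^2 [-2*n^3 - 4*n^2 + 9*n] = -12*n - 8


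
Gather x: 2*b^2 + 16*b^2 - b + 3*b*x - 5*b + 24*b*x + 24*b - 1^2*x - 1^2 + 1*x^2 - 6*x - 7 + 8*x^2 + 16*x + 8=18*b^2 + 18*b + 9*x^2 + x*(27*b + 9)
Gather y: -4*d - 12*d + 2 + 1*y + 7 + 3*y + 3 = -16*d + 4*y + 12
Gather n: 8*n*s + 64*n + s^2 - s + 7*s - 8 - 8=n*(8*s + 64) + s^2 + 6*s - 16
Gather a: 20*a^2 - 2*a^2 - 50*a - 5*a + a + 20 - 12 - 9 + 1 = 18*a^2 - 54*a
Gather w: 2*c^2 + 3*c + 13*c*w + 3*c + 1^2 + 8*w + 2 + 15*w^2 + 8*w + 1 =2*c^2 + 6*c + 15*w^2 + w*(13*c + 16) + 4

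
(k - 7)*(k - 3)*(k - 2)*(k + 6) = k^4 - 6*k^3 - 31*k^2 + 204*k - 252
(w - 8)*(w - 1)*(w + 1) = w^3 - 8*w^2 - w + 8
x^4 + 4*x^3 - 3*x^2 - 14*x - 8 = (x - 2)*(x + 1)^2*(x + 4)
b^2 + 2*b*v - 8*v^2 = (b - 2*v)*(b + 4*v)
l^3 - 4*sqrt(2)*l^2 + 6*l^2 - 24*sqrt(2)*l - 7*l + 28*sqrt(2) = (l - 1)*(l + 7)*(l - 4*sqrt(2))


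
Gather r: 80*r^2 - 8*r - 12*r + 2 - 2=80*r^2 - 20*r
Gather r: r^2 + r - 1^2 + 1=r^2 + r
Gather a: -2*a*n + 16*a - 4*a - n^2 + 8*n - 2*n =a*(12 - 2*n) - n^2 + 6*n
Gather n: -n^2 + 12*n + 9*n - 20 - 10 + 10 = -n^2 + 21*n - 20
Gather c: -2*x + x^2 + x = x^2 - x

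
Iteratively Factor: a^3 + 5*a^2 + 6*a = (a + 3)*(a^2 + 2*a) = a*(a + 3)*(a + 2)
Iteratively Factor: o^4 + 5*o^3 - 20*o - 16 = (o - 2)*(o^3 + 7*o^2 + 14*o + 8) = (o - 2)*(o + 4)*(o^2 + 3*o + 2) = (o - 2)*(o + 2)*(o + 4)*(o + 1)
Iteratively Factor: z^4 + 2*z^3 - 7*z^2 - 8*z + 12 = (z + 2)*(z^3 - 7*z + 6) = (z - 2)*(z + 2)*(z^2 + 2*z - 3) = (z - 2)*(z + 2)*(z + 3)*(z - 1)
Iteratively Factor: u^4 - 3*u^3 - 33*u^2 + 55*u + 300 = (u + 3)*(u^3 - 6*u^2 - 15*u + 100) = (u - 5)*(u + 3)*(u^2 - u - 20) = (u - 5)*(u + 3)*(u + 4)*(u - 5)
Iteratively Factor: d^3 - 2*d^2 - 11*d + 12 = (d - 4)*(d^2 + 2*d - 3) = (d - 4)*(d - 1)*(d + 3)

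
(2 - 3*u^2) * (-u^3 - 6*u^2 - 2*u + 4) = 3*u^5 + 18*u^4 + 4*u^3 - 24*u^2 - 4*u + 8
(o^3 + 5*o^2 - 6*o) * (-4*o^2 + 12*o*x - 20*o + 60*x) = -4*o^5 + 12*o^4*x - 40*o^4 + 120*o^3*x - 76*o^3 + 228*o^2*x + 120*o^2 - 360*o*x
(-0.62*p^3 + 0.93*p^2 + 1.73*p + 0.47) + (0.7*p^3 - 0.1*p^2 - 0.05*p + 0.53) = 0.08*p^3 + 0.83*p^2 + 1.68*p + 1.0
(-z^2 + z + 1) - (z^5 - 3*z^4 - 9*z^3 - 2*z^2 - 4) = -z^5 + 3*z^4 + 9*z^3 + z^2 + z + 5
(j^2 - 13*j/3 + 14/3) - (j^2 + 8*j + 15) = -37*j/3 - 31/3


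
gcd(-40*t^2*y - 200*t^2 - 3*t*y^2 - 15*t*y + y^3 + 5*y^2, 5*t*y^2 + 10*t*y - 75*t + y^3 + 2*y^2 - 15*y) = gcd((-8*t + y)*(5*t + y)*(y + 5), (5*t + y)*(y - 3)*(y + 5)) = 5*t*y + 25*t + y^2 + 5*y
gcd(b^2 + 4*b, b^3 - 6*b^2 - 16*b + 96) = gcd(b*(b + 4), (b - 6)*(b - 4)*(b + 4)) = b + 4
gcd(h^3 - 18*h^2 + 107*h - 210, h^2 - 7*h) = h - 7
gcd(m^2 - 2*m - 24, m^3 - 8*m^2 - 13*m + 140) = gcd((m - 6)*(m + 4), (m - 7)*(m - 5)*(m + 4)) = m + 4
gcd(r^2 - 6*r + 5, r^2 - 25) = r - 5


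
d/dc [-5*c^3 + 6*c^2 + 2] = 3*c*(4 - 5*c)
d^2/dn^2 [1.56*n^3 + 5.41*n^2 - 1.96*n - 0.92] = 9.36*n + 10.82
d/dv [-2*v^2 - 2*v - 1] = -4*v - 2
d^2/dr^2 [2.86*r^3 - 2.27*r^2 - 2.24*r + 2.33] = 17.16*r - 4.54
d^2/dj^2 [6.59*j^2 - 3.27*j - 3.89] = 13.1800000000000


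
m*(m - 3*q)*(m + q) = m^3 - 2*m^2*q - 3*m*q^2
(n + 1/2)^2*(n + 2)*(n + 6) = n^4 + 9*n^3 + 81*n^2/4 + 14*n + 3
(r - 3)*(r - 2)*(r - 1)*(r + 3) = r^4 - 3*r^3 - 7*r^2 + 27*r - 18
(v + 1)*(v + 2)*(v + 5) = v^3 + 8*v^2 + 17*v + 10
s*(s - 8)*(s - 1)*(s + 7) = s^4 - 2*s^3 - 55*s^2 + 56*s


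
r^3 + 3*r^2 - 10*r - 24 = (r - 3)*(r + 2)*(r + 4)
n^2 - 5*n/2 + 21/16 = (n - 7/4)*(n - 3/4)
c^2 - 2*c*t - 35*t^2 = (c - 7*t)*(c + 5*t)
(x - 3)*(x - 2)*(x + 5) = x^3 - 19*x + 30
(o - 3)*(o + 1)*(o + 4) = o^3 + 2*o^2 - 11*o - 12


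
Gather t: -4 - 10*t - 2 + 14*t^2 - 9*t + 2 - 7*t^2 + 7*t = 7*t^2 - 12*t - 4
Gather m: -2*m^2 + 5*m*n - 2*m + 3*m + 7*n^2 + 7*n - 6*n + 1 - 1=-2*m^2 + m*(5*n + 1) + 7*n^2 + n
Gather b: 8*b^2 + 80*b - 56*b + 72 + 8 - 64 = 8*b^2 + 24*b + 16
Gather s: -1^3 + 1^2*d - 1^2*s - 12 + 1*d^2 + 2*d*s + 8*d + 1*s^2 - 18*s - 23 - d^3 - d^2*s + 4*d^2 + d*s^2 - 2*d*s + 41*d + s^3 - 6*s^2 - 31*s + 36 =-d^3 + 5*d^2 + 50*d + s^3 + s^2*(d - 5) + s*(-d^2 - 50)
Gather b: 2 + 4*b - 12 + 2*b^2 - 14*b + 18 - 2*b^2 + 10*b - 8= 0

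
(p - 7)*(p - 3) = p^2 - 10*p + 21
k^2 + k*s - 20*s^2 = (k - 4*s)*(k + 5*s)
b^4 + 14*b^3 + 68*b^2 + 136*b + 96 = (b + 2)^2*(b + 4)*(b + 6)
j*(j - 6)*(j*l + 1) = j^3*l - 6*j^2*l + j^2 - 6*j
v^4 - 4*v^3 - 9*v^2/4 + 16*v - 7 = (v - 7/2)*(v - 2)*(v - 1/2)*(v + 2)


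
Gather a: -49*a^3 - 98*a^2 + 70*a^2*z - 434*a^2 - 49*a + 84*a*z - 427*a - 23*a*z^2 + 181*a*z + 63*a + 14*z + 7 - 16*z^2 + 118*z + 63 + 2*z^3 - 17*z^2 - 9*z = -49*a^3 + a^2*(70*z - 532) + a*(-23*z^2 + 265*z - 413) + 2*z^3 - 33*z^2 + 123*z + 70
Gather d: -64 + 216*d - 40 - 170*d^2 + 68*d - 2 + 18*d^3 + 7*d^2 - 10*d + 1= 18*d^3 - 163*d^2 + 274*d - 105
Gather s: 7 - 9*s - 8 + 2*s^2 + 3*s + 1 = 2*s^2 - 6*s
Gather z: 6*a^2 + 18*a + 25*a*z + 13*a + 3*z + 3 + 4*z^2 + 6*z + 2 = 6*a^2 + 31*a + 4*z^2 + z*(25*a + 9) + 5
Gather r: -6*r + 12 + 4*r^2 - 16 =4*r^2 - 6*r - 4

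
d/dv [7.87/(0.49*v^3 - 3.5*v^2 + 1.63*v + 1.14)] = (-11.5689*v^2 + 55.09*v - 12.8281)/(0.49*v^3 - 3.5*v^2 + 1.63*v + 1.14)^2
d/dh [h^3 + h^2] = h*(3*h + 2)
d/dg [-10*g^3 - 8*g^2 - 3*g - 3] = -30*g^2 - 16*g - 3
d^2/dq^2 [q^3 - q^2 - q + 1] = 6*q - 2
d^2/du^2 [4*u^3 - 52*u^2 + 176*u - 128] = 24*u - 104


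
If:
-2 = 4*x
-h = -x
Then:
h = -1/2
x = -1/2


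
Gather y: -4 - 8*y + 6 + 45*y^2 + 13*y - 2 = 45*y^2 + 5*y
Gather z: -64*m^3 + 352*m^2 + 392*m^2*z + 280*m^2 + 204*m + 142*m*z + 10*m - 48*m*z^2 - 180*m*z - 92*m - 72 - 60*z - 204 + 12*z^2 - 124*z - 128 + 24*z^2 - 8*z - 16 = -64*m^3 + 632*m^2 + 122*m + z^2*(36 - 48*m) + z*(392*m^2 - 38*m - 192) - 420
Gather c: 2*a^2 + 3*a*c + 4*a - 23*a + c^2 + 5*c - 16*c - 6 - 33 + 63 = 2*a^2 - 19*a + c^2 + c*(3*a - 11) + 24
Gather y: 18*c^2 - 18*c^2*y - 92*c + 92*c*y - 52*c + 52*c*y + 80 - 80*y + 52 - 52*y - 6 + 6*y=18*c^2 - 144*c + y*(-18*c^2 + 144*c - 126) + 126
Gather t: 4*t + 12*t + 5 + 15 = 16*t + 20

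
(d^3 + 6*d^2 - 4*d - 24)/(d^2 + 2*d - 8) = (d^2 + 8*d + 12)/(d + 4)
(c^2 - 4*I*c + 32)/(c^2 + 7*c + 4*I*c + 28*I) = (c - 8*I)/(c + 7)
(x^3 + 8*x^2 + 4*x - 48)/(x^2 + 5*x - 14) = (x^2 + 10*x + 24)/(x + 7)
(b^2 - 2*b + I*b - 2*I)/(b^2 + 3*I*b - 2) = (b - 2)/(b + 2*I)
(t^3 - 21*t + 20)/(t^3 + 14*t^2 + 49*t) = (t^3 - 21*t + 20)/(t*(t^2 + 14*t + 49))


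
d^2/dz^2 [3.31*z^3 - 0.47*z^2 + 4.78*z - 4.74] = 19.86*z - 0.94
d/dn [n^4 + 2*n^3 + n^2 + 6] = 2*n*(2*n^2 + 3*n + 1)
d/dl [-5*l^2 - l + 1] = -10*l - 1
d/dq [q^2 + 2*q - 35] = 2*q + 2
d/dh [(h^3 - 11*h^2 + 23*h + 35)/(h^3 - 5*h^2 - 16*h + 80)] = 6*(h^2 - 3*h + 16)/(h^4 - 32*h^2 + 256)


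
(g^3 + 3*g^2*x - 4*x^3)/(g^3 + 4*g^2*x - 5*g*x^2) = (g^2 + 4*g*x + 4*x^2)/(g*(g + 5*x))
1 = 1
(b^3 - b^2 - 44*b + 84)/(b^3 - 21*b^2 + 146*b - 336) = (b^2 + 5*b - 14)/(b^2 - 15*b + 56)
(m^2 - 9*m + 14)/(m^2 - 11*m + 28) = (m - 2)/(m - 4)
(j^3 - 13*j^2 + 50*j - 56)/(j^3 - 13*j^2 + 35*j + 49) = (j^2 - 6*j + 8)/(j^2 - 6*j - 7)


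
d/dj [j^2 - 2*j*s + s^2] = 2*j - 2*s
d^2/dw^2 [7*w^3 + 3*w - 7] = 42*w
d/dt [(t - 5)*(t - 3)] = 2*t - 8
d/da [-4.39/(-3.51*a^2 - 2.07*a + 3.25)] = (-30.8178*a - 9.0873)/(3.51*a^2 + 2.07*a - 3.25)^2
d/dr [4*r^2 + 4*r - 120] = 8*r + 4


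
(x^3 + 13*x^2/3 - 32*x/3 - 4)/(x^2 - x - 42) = (3*x^2 - 5*x - 2)/(3*(x - 7))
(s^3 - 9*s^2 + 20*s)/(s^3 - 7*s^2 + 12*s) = (s - 5)/(s - 3)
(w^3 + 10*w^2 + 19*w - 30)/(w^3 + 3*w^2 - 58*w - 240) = (w - 1)/(w - 8)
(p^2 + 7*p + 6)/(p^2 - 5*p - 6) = (p + 6)/(p - 6)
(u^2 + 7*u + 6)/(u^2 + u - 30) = (u + 1)/(u - 5)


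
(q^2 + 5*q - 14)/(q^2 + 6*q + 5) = (q^2 + 5*q - 14)/(q^2 + 6*q + 5)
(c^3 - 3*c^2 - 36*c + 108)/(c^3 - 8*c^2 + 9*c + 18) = (c + 6)/(c + 1)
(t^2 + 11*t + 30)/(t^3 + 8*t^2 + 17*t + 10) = (t + 6)/(t^2 + 3*t + 2)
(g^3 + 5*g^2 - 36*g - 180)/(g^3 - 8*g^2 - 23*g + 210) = (g + 6)/(g - 7)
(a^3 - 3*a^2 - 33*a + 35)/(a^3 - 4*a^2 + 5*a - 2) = (a^2 - 2*a - 35)/(a^2 - 3*a + 2)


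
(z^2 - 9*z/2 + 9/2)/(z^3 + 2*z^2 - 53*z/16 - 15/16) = 8*(2*z^2 - 9*z + 9)/(16*z^3 + 32*z^2 - 53*z - 15)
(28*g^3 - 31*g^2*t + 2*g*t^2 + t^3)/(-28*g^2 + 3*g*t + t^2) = -g + t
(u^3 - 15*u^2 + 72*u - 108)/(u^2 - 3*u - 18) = (u^2 - 9*u + 18)/(u + 3)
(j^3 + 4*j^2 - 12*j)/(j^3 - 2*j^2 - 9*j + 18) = j*(j + 6)/(j^2 - 9)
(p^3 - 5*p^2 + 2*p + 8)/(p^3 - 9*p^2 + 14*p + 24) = (p - 2)/(p - 6)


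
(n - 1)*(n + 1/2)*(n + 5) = n^3 + 9*n^2/2 - 3*n - 5/2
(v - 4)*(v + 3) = v^2 - v - 12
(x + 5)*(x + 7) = x^2 + 12*x + 35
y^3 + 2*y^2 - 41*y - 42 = (y - 6)*(y + 1)*(y + 7)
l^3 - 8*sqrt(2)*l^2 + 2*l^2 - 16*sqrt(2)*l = l*(l + 2)*(l - 8*sqrt(2))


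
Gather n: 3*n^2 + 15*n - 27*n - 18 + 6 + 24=3*n^2 - 12*n + 12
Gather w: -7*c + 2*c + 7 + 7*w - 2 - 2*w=-5*c + 5*w + 5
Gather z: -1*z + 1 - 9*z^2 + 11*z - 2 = -9*z^2 + 10*z - 1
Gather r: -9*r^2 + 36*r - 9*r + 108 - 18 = -9*r^2 + 27*r + 90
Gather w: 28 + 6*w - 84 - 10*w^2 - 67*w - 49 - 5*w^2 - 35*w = -15*w^2 - 96*w - 105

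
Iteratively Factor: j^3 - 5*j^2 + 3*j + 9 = (j + 1)*(j^2 - 6*j + 9) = (j - 3)*(j + 1)*(j - 3)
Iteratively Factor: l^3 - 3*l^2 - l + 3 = (l - 3)*(l^2 - 1) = (l - 3)*(l - 1)*(l + 1)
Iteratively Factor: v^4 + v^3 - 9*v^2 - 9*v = (v + 1)*(v^3 - 9*v) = (v + 1)*(v + 3)*(v^2 - 3*v) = (v - 3)*(v + 1)*(v + 3)*(v)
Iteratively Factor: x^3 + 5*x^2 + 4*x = (x)*(x^2 + 5*x + 4) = x*(x + 4)*(x + 1)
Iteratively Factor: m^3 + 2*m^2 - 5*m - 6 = (m + 3)*(m^2 - m - 2) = (m - 2)*(m + 3)*(m + 1)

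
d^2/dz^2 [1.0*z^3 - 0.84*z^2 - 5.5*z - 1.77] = 6.0*z - 1.68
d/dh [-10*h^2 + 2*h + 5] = 2 - 20*h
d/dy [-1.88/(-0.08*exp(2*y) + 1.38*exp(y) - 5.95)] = (2.5944 - 0.3008*exp(y))*exp(y)/(0.08*exp(2*y) - 1.38*exp(y) + 5.95)^2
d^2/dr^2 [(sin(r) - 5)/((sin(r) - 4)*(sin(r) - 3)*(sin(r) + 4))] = 2*(-2*sin(r)^7 + 27*sin(r)^6 - 116*sin(r)^5 + 307*sin(r)^4 - 1007*sin(r)^3 + 1513*sin(r)^2 + 1200*sin(r) - 1232)/((sin(r) - 4)^3*(sin(r) - 3)^3*(sin(r) + 4)^3)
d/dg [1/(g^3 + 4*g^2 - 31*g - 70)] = (-3*g^2 - 8*g + 31)/(g^3 + 4*g^2 - 31*g - 70)^2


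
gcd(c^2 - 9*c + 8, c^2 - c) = c - 1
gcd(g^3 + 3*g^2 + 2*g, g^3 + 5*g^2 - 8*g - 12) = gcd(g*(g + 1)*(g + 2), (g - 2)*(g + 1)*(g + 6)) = g + 1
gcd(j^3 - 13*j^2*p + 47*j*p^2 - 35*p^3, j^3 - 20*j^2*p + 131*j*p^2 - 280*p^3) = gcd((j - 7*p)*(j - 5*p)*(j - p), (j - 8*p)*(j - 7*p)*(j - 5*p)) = j^2 - 12*j*p + 35*p^2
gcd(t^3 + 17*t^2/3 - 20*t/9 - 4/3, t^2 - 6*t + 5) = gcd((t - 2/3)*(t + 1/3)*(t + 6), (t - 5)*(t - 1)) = 1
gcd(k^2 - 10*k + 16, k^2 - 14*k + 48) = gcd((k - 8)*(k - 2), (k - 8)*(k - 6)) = k - 8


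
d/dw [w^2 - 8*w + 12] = 2*w - 8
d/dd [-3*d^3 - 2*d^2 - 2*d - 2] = -9*d^2 - 4*d - 2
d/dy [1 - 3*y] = -3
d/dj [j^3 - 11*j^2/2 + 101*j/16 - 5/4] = 3*j^2 - 11*j + 101/16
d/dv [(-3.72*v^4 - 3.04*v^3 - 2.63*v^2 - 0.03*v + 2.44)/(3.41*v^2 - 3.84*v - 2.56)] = (-25.3704*v^5 + 32.488*v^4 + 61.44*v^3 + 33.5487*v^2 - 3.1752*v + 9.4464)/(11.6281*v^4 - 26.1888*v^3 - 2.7136*v^2 + 19.6608*v + 6.5536)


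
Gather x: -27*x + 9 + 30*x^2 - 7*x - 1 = 30*x^2 - 34*x + 8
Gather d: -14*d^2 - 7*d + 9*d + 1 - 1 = -14*d^2 + 2*d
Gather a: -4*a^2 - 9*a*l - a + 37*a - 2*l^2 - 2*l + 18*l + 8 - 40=-4*a^2 + a*(36 - 9*l) - 2*l^2 + 16*l - 32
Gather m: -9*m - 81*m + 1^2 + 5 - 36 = -90*m - 30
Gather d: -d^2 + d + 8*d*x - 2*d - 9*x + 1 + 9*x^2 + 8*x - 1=-d^2 + d*(8*x - 1) + 9*x^2 - x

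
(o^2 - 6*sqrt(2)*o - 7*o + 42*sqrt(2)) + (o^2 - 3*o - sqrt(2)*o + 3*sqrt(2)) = 2*o^2 - 10*o - 7*sqrt(2)*o + 45*sqrt(2)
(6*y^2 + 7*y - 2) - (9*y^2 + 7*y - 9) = 7 - 3*y^2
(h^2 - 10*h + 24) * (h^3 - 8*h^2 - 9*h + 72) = h^5 - 18*h^4 + 95*h^3 - 30*h^2 - 936*h + 1728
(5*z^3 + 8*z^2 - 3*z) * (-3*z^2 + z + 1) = -15*z^5 - 19*z^4 + 22*z^3 + 5*z^2 - 3*z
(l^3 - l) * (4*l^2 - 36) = 4*l^5 - 40*l^3 + 36*l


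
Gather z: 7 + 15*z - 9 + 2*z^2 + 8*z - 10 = 2*z^2 + 23*z - 12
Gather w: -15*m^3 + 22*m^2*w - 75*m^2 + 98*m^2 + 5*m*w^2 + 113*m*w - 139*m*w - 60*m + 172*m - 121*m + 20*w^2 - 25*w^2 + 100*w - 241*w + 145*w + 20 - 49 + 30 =-15*m^3 + 23*m^2 - 9*m + w^2*(5*m - 5) + w*(22*m^2 - 26*m + 4) + 1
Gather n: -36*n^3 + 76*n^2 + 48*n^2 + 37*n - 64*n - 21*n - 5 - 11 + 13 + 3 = -36*n^3 + 124*n^2 - 48*n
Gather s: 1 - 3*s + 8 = 9 - 3*s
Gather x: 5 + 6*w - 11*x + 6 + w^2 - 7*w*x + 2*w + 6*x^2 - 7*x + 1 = w^2 + 8*w + 6*x^2 + x*(-7*w - 18) + 12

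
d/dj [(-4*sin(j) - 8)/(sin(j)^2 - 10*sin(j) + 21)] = 4*(sin(j)^2 + 4*sin(j) - 41)*cos(j)/(sin(j)^2 - 10*sin(j) + 21)^2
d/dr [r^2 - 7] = 2*r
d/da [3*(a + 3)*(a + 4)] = 6*a + 21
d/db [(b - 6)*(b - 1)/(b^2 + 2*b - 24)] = 3*(3*b^2 - 20*b + 52)/(b^4 + 4*b^3 - 44*b^2 - 96*b + 576)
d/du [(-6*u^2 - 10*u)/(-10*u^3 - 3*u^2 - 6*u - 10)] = 2*(-30*u^4 - 100*u^3 + 3*u^2 + 60*u + 50)/(100*u^6 + 60*u^5 + 129*u^4 + 236*u^3 + 96*u^2 + 120*u + 100)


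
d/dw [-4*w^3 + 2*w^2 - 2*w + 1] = -12*w^2 + 4*w - 2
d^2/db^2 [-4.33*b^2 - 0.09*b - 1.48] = -8.66000000000000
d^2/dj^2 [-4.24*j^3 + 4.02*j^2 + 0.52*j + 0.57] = 8.04 - 25.44*j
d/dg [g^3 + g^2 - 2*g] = 3*g^2 + 2*g - 2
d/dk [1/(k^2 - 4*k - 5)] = 2*(2 - k)/(-k^2 + 4*k + 5)^2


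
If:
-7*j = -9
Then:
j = 9/7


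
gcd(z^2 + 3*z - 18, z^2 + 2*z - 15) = z - 3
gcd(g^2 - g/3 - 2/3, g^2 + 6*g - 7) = g - 1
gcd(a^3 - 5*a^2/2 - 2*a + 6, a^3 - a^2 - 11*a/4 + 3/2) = a^2 - a/2 - 3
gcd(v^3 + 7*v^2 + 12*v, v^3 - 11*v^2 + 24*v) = v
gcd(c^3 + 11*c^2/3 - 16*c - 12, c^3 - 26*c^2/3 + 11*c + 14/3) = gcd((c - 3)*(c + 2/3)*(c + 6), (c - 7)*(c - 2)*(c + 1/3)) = 1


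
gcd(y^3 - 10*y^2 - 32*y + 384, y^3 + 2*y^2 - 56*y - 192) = y^2 - 2*y - 48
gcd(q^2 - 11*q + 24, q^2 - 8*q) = q - 8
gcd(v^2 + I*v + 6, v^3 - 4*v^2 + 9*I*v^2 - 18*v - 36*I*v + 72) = v + 3*I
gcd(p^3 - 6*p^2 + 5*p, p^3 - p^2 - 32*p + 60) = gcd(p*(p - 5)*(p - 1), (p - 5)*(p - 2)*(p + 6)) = p - 5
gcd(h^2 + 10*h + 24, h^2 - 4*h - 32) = h + 4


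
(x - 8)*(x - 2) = x^2 - 10*x + 16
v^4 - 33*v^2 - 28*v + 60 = (v - 6)*(v - 1)*(v + 2)*(v + 5)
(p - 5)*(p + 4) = p^2 - p - 20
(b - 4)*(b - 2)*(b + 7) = b^3 + b^2 - 34*b + 56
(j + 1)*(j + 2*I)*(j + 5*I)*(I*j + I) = I*j^4 - 7*j^3 + 2*I*j^3 - 14*j^2 - 9*I*j^2 - 7*j - 20*I*j - 10*I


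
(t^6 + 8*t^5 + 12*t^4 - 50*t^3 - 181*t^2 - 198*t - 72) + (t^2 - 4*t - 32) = t^6 + 8*t^5 + 12*t^4 - 50*t^3 - 180*t^2 - 202*t - 104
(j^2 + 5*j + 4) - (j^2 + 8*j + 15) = -3*j - 11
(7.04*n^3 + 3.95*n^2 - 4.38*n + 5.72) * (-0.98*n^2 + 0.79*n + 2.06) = -6.8992*n^5 + 1.6906*n^4 + 21.9153*n^3 - 0.9288*n^2 - 4.504*n + 11.7832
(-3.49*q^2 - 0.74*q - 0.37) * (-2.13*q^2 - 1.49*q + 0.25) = 7.4337*q^4 + 6.7763*q^3 + 1.0182*q^2 + 0.3663*q - 0.0925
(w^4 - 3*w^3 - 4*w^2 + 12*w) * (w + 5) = w^5 + 2*w^4 - 19*w^3 - 8*w^2 + 60*w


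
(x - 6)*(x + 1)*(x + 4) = x^3 - x^2 - 26*x - 24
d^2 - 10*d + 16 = (d - 8)*(d - 2)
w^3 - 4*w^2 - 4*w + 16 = (w - 4)*(w - 2)*(w + 2)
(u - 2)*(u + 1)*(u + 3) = u^3 + 2*u^2 - 5*u - 6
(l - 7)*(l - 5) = l^2 - 12*l + 35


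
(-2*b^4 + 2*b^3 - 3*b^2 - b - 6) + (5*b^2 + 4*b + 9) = -2*b^4 + 2*b^3 + 2*b^2 + 3*b + 3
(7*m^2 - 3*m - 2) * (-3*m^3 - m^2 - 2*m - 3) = -21*m^5 + 2*m^4 - 5*m^3 - 13*m^2 + 13*m + 6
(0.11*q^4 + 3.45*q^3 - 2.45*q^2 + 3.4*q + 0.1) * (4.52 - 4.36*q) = -0.4796*q^5 - 14.5448*q^4 + 26.276*q^3 - 25.898*q^2 + 14.932*q + 0.452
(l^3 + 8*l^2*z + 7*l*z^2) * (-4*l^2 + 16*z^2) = -4*l^5 - 32*l^4*z - 12*l^3*z^2 + 128*l^2*z^3 + 112*l*z^4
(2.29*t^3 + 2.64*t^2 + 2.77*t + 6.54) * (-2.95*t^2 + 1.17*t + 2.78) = -6.7555*t^5 - 5.1087*t^4 + 1.2835*t^3 - 8.7129*t^2 + 15.3524*t + 18.1812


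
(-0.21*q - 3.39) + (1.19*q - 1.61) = 0.98*q - 5.0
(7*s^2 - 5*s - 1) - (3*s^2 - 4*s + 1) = 4*s^2 - s - 2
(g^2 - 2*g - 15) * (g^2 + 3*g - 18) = g^4 + g^3 - 39*g^2 - 9*g + 270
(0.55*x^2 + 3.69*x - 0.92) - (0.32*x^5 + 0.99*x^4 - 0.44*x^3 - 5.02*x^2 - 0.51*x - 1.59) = -0.32*x^5 - 0.99*x^4 + 0.44*x^3 + 5.57*x^2 + 4.2*x + 0.67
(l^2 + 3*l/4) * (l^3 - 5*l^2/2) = l^5 - 7*l^4/4 - 15*l^3/8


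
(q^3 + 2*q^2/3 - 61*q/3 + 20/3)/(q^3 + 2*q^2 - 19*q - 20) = (q - 1/3)/(q + 1)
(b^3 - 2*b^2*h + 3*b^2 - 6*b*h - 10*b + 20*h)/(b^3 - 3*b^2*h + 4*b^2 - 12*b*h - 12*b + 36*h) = (b^2 - 2*b*h + 5*b - 10*h)/(b^2 - 3*b*h + 6*b - 18*h)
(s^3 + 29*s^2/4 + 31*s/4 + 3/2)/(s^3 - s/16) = 4*(s^2 + 7*s + 6)/(s*(4*s - 1))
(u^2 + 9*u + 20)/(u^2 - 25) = (u + 4)/(u - 5)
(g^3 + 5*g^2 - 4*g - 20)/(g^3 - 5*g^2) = (g^3 + 5*g^2 - 4*g - 20)/(g^2*(g - 5))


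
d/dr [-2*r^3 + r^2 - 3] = 2*r*(1 - 3*r)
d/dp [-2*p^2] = -4*p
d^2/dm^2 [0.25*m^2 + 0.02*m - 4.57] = 0.500000000000000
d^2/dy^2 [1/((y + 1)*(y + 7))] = 2*((y + 1)^2 + (y + 1)*(y + 7) + (y + 7)^2)/((y + 1)^3*(y + 7)^3)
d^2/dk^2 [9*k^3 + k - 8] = 54*k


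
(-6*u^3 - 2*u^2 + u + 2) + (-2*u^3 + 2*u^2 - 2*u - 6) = -8*u^3 - u - 4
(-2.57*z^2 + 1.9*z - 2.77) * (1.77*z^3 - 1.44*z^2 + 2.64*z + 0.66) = -4.5489*z^5 + 7.0638*z^4 - 14.4237*z^3 + 7.3086*z^2 - 6.0588*z - 1.8282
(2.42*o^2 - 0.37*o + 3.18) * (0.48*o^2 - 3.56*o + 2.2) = 1.1616*o^4 - 8.7928*o^3 + 8.1676*o^2 - 12.1348*o + 6.996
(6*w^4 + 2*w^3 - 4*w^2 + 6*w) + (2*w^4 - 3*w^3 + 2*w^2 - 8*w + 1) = 8*w^4 - w^3 - 2*w^2 - 2*w + 1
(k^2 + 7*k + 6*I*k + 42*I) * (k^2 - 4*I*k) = k^4 + 7*k^3 + 2*I*k^3 + 24*k^2 + 14*I*k^2 + 168*k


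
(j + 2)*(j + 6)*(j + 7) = j^3 + 15*j^2 + 68*j + 84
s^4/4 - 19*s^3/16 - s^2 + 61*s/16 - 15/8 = (s/4 + 1/2)*(s - 5)*(s - 1)*(s - 3/4)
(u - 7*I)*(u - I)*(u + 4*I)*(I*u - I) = I*u^4 + 4*u^3 - I*u^3 - 4*u^2 + 25*I*u^2 + 28*u - 25*I*u - 28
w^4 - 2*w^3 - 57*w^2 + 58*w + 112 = (w - 8)*(w - 2)*(w + 1)*(w + 7)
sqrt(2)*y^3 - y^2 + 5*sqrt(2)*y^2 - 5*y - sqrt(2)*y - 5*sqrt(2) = (y + 5)*(y - sqrt(2))*(sqrt(2)*y + 1)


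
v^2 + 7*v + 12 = (v + 3)*(v + 4)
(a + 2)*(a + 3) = a^2 + 5*a + 6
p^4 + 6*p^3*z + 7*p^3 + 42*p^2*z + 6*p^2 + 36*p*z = p*(p + 1)*(p + 6)*(p + 6*z)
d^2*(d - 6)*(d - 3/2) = d^4 - 15*d^3/2 + 9*d^2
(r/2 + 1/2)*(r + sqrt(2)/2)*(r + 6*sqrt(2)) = r^3/2 + r^2/2 + 13*sqrt(2)*r^2/4 + 3*r + 13*sqrt(2)*r/4 + 3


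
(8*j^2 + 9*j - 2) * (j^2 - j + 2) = 8*j^4 + j^3 + 5*j^2 + 20*j - 4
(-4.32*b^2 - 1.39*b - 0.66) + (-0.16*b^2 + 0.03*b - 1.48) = -4.48*b^2 - 1.36*b - 2.14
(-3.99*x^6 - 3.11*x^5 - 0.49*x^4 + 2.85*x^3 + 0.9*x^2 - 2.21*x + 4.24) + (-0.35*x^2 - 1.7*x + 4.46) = -3.99*x^6 - 3.11*x^5 - 0.49*x^4 + 2.85*x^3 + 0.55*x^2 - 3.91*x + 8.7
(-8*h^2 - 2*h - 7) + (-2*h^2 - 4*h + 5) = -10*h^2 - 6*h - 2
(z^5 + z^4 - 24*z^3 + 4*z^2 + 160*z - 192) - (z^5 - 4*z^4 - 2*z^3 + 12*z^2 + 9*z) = 5*z^4 - 22*z^3 - 8*z^2 + 151*z - 192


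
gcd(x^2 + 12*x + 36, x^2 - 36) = x + 6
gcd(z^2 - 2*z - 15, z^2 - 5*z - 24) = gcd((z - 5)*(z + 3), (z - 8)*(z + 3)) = z + 3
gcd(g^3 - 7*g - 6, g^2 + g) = g + 1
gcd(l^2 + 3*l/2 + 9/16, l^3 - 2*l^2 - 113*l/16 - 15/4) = l + 3/4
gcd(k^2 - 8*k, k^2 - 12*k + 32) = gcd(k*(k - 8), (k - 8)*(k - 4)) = k - 8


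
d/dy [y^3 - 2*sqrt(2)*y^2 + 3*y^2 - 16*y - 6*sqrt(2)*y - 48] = 3*y^2 - 4*sqrt(2)*y + 6*y - 16 - 6*sqrt(2)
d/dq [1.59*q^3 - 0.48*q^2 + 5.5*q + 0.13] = 4.77*q^2 - 0.96*q + 5.5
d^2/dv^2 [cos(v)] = -cos(v)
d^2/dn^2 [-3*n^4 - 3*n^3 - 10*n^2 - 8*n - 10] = -36*n^2 - 18*n - 20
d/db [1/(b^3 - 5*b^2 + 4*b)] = (-3*b^2 + 10*b - 4)/(b^2*(b^2 - 5*b + 4)^2)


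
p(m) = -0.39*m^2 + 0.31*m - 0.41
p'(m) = 0.31 - 0.78*m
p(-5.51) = -13.96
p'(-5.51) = 4.61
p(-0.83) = -0.94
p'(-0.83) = 0.96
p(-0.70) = -0.82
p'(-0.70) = 0.86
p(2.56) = -2.17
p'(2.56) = -1.69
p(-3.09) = -5.09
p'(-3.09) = 2.72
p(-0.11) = -0.45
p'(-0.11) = 0.40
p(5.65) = -11.11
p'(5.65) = -4.10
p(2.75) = -2.51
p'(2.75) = -1.84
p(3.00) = -2.99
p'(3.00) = -2.03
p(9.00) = -29.21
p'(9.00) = -6.71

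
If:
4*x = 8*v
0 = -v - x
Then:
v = 0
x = 0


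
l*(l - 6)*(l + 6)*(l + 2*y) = l^4 + 2*l^3*y - 36*l^2 - 72*l*y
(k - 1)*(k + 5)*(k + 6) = k^3 + 10*k^2 + 19*k - 30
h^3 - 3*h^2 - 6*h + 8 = (h - 4)*(h - 1)*(h + 2)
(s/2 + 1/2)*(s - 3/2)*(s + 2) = s^3/2 + 3*s^2/4 - 5*s/4 - 3/2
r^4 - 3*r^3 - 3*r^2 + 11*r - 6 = (r - 3)*(r - 1)^2*(r + 2)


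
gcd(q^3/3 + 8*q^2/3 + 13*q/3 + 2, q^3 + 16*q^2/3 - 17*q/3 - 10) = q^2 + 7*q + 6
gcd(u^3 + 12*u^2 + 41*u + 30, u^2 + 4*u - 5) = u + 5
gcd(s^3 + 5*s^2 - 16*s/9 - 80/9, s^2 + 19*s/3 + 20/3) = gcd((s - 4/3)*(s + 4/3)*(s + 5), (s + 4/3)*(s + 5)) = s^2 + 19*s/3 + 20/3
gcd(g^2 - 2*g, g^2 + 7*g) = g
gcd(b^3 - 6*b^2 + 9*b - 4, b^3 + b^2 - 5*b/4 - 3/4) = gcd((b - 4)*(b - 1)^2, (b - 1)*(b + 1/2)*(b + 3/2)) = b - 1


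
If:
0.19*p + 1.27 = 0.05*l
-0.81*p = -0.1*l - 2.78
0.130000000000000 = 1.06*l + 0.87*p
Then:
No Solution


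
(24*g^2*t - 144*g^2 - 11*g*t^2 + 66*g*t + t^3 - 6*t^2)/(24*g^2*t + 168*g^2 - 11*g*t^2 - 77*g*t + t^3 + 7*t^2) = (t - 6)/(t + 7)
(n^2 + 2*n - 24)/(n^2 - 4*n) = (n + 6)/n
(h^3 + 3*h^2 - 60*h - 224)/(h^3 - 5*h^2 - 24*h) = (h^2 + 11*h + 28)/(h*(h + 3))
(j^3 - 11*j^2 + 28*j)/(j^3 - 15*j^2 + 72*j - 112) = j/(j - 4)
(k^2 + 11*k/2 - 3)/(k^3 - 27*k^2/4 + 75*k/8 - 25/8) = 4*(k + 6)/(4*k^2 - 25*k + 25)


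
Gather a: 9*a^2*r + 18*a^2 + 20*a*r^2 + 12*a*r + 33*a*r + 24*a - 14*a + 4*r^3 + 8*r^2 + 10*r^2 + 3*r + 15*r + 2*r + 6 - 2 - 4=a^2*(9*r + 18) + a*(20*r^2 + 45*r + 10) + 4*r^3 + 18*r^2 + 20*r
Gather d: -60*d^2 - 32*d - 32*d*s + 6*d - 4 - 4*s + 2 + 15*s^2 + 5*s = -60*d^2 + d*(-32*s - 26) + 15*s^2 + s - 2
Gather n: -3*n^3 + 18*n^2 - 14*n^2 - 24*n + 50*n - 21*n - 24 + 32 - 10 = -3*n^3 + 4*n^2 + 5*n - 2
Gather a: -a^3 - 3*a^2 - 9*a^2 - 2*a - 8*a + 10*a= -a^3 - 12*a^2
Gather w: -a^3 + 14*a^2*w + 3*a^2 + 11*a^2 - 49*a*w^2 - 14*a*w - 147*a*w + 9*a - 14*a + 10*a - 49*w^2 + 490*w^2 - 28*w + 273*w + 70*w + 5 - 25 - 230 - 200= -a^3 + 14*a^2 + 5*a + w^2*(441 - 49*a) + w*(14*a^2 - 161*a + 315) - 450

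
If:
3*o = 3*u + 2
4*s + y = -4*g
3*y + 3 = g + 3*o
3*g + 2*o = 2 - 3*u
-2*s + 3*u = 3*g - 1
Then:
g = 39/88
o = 47/88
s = -4/11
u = -35/264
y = -7/22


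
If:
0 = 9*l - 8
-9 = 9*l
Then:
No Solution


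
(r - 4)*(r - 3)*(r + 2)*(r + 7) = r^4 + 2*r^3 - 37*r^2 + 10*r + 168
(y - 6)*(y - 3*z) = y^2 - 3*y*z - 6*y + 18*z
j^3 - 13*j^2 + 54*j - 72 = (j - 6)*(j - 4)*(j - 3)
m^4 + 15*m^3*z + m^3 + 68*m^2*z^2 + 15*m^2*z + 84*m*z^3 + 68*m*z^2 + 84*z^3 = (m + 1)*(m + 2*z)*(m + 6*z)*(m + 7*z)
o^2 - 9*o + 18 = (o - 6)*(o - 3)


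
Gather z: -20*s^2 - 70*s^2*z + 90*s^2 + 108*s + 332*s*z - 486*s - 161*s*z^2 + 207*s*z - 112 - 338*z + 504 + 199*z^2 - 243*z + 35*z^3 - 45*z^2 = 70*s^2 - 378*s + 35*z^3 + z^2*(154 - 161*s) + z*(-70*s^2 + 539*s - 581) + 392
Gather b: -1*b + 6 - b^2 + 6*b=-b^2 + 5*b + 6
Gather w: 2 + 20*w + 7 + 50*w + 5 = 70*w + 14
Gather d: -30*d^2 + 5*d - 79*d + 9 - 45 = -30*d^2 - 74*d - 36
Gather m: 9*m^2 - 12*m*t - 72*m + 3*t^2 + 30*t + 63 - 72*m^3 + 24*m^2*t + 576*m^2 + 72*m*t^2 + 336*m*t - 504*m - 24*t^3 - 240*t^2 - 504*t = -72*m^3 + m^2*(24*t + 585) + m*(72*t^2 + 324*t - 576) - 24*t^3 - 237*t^2 - 474*t + 63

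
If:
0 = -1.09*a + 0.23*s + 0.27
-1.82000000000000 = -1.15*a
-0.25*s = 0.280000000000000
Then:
No Solution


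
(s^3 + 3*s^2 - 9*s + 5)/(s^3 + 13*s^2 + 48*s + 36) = (s^3 + 3*s^2 - 9*s + 5)/(s^3 + 13*s^2 + 48*s + 36)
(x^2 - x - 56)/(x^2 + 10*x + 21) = (x - 8)/(x + 3)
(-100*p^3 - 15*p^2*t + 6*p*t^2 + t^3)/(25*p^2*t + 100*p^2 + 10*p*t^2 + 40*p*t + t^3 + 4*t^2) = (-4*p + t)/(t + 4)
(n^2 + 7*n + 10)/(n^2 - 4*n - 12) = (n + 5)/(n - 6)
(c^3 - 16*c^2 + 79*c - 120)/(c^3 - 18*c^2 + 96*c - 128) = (c^2 - 8*c + 15)/(c^2 - 10*c + 16)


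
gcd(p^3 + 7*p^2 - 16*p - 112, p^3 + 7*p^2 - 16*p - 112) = p^3 + 7*p^2 - 16*p - 112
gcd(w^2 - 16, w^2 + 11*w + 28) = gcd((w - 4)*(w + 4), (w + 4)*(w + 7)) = w + 4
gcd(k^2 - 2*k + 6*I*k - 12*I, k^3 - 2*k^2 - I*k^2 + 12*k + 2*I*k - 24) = k - 2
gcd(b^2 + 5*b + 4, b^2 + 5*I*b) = 1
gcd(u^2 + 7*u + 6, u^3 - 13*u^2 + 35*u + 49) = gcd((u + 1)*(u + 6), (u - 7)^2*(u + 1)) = u + 1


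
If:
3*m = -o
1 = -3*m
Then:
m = -1/3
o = 1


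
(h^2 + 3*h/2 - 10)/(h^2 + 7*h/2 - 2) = (2*h - 5)/(2*h - 1)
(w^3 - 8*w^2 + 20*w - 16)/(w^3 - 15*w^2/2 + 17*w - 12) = 2*(w - 2)/(2*w - 3)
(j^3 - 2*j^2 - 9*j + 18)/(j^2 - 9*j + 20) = (j^3 - 2*j^2 - 9*j + 18)/(j^2 - 9*j + 20)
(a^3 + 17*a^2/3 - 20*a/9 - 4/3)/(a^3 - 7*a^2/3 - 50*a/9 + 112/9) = (9*a^3 + 51*a^2 - 20*a - 12)/(9*a^3 - 21*a^2 - 50*a + 112)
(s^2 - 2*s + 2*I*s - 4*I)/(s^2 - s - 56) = (s^2 + 2*s*(-1 + I) - 4*I)/(s^2 - s - 56)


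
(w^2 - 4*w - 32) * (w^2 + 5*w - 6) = w^4 + w^3 - 58*w^2 - 136*w + 192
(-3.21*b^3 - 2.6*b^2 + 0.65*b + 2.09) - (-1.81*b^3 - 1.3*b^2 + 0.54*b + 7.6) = -1.4*b^3 - 1.3*b^2 + 0.11*b - 5.51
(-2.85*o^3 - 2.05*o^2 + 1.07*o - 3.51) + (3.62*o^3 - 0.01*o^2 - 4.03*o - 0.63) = 0.77*o^3 - 2.06*o^2 - 2.96*o - 4.14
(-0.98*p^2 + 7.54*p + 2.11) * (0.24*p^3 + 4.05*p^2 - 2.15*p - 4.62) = -0.2352*p^5 - 2.1594*p^4 + 33.1504*p^3 - 3.1379*p^2 - 39.3713*p - 9.7482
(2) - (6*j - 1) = 3 - 6*j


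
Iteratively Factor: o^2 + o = (o)*(o + 1)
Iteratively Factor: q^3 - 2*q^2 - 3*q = (q)*(q^2 - 2*q - 3) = q*(q + 1)*(q - 3)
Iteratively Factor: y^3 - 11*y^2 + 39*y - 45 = (y - 5)*(y^2 - 6*y + 9) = (y - 5)*(y - 3)*(y - 3)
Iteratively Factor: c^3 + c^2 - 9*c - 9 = (c + 1)*(c^2 - 9) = (c - 3)*(c + 1)*(c + 3)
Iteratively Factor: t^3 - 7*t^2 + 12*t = (t - 4)*(t^2 - 3*t) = (t - 4)*(t - 3)*(t)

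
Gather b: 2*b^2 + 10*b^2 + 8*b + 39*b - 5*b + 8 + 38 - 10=12*b^2 + 42*b + 36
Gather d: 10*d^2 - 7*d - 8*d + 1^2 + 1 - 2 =10*d^2 - 15*d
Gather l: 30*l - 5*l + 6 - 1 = 25*l + 5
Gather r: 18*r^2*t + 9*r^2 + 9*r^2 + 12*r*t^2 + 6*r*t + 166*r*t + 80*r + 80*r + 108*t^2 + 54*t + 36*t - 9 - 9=r^2*(18*t + 18) + r*(12*t^2 + 172*t + 160) + 108*t^2 + 90*t - 18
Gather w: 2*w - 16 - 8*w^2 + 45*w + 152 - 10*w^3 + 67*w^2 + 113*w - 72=-10*w^3 + 59*w^2 + 160*w + 64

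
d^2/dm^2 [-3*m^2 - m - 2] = -6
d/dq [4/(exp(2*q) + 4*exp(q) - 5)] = 8*(-exp(q) - 2)*exp(q)/(exp(2*q) + 4*exp(q) - 5)^2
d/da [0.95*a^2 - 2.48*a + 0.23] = 1.9*a - 2.48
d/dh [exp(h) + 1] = exp(h)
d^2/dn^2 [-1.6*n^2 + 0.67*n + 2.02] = -3.20000000000000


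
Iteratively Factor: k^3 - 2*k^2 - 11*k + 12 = (k - 1)*(k^2 - k - 12) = (k - 4)*(k - 1)*(k + 3)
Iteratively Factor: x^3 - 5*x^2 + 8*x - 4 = (x - 2)*(x^2 - 3*x + 2) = (x - 2)^2*(x - 1)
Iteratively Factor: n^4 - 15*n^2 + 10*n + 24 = (n - 2)*(n^3 + 2*n^2 - 11*n - 12) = (n - 2)*(n + 4)*(n^2 - 2*n - 3) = (n - 3)*(n - 2)*(n + 4)*(n + 1)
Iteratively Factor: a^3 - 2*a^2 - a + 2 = (a + 1)*(a^2 - 3*a + 2) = (a - 2)*(a + 1)*(a - 1)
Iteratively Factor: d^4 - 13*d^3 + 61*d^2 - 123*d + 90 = (d - 3)*(d^3 - 10*d^2 + 31*d - 30) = (d - 3)^2*(d^2 - 7*d + 10) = (d - 3)^2*(d - 2)*(d - 5)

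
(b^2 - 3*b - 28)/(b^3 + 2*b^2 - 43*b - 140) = 1/(b + 5)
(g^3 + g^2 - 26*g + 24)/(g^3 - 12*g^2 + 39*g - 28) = (g + 6)/(g - 7)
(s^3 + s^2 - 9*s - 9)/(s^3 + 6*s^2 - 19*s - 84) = (s^2 - 2*s - 3)/(s^2 + 3*s - 28)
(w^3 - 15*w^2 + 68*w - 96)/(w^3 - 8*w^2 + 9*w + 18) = (w^2 - 12*w + 32)/(w^2 - 5*w - 6)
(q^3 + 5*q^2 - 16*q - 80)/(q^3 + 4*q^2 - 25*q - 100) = (q - 4)/(q - 5)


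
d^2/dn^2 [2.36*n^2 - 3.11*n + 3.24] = 4.72000000000000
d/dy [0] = 0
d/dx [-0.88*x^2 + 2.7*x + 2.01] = 2.7 - 1.76*x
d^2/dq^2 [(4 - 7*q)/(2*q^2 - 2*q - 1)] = 4*(2*(2*q - 1)^2*(7*q - 4) + (21*q - 11)*(-2*q^2 + 2*q + 1))/(-2*q^2 + 2*q + 1)^3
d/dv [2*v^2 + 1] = 4*v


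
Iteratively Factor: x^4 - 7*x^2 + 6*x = (x - 1)*(x^3 + x^2 - 6*x) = (x - 1)*(x + 3)*(x^2 - 2*x) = x*(x - 1)*(x + 3)*(x - 2)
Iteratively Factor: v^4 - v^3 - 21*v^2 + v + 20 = (v - 5)*(v^3 + 4*v^2 - v - 4) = (v - 5)*(v - 1)*(v^2 + 5*v + 4) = (v - 5)*(v - 1)*(v + 1)*(v + 4)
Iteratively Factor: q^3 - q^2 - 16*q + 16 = (q + 4)*(q^2 - 5*q + 4) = (q - 1)*(q + 4)*(q - 4)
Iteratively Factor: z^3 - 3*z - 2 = (z + 1)*(z^2 - z - 2) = (z + 1)^2*(z - 2)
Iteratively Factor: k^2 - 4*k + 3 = (k - 1)*(k - 3)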